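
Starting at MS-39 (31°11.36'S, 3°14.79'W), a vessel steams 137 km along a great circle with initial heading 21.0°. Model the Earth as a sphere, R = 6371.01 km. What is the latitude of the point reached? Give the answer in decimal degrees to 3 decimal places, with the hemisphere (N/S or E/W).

MS-39: φ = -31.18933°, λ = -3.24650°
δ = d/R = 137/6371.01 = 0.021504 rad
φ₂ = arcsin(sin φ₁ cos δ + cos φ₁ sin δ cos θ)
   = arcsin(-0.51787·0.99977 + 0.85546·0.02150·0.93358) = -30.03809°
λ₂ = λ₁ + atan2(sin θ sin δ cos φ₁, cos δ − sin φ₁ sin φ₂) = -2.73650°

30.038°S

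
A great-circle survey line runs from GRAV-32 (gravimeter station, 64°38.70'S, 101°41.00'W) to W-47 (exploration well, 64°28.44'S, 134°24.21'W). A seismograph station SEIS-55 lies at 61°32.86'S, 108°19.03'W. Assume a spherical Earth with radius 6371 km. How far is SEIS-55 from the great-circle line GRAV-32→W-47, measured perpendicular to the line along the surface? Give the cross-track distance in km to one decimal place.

402.1 km

GRAV-32: φ = -64.64500°, λ = -101.68333°
W-47: φ = -64.47400°, λ = -134.40350°
SEIS-55: φ = -61.54767°, λ = -108.31717°
δ₁₃ = central angle GRAV-32→SEIS-55 = 0.075208 rad  (haversine)
θ₁₃ = bearing GRAV-32→SEIS-55 = 312.903°,  θ₁₂ = bearing GRAV-32→W-47 = 255.831°
dₓₜ = R·arcsin(sin δ₁₃ · sin(θ₁₃ − θ₁₂)) = 6371·arcsin(0.07514·sin(57.072°)) = 402.063 km
|dₓₜ| = 402.063 km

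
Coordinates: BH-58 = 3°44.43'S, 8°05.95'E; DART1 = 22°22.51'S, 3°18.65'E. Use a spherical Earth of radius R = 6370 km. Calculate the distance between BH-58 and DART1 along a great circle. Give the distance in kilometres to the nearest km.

BH-58: φ = -3.74050°, λ = +8.09917°
DART1: φ = -22.37517°, λ = +3.31083°
Δφ = -18.6347°,  Δλ = -4.7883°
a = sin²(Δφ/2) + cos φ₁ cos φ₂ sin²(Δλ/2) = 0.027823
c = 2·arcsin(√a) = 0.335169 rad = 19.2038°
d = R·c = 6370 × 0.335169 = 2135.0 km

2135 km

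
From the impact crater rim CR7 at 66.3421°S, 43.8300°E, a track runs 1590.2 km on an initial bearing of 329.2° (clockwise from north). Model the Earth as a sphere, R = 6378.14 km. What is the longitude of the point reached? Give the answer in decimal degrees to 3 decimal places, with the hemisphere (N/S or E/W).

δ = d/R = 1590.2/6378.14 = 0.249320 rad
φ₂ = arcsin(sin φ₁ cos δ + cos φ₁ sin δ cos θ)
   = arcsin(-0.91596·0.96908 + 0.40127·0.24675·0.85896) = -53.37802°
λ₂ = λ₁ + atan2(sin θ sin δ cos φ₁, cos δ − sin φ₁ sin φ₂) = 31.60229°

31.602°E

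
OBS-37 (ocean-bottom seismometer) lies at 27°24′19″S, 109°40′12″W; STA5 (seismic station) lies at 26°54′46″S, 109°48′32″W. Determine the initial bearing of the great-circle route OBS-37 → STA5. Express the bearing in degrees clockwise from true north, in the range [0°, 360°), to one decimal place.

345.9°

OBS-37: φ = -27.40528°, λ = -109.67000°
STA5: φ = -26.91278°, λ = -109.80889°
Δλ = -0.1389°
y = sin Δλ · cos φ₂ = -0.002162
x = cos φ₁ sin φ₂ − sin φ₁ cos φ₂ cos Δλ = 0.008594
θ = atan2(y, x) = -14.1173° → 345.8827° (mod 360°)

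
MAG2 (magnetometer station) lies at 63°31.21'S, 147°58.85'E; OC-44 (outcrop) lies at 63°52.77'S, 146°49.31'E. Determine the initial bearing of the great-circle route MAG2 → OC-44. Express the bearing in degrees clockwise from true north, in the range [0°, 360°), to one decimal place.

234.5°

MAG2: φ = -63.52017°, λ = +147.98083°
OC-44: φ = -63.87950°, λ = +146.82183°
Δλ = -1.1590°
y = sin Δλ · cos φ₂ = -0.008905
x = cos φ₁ sin φ₂ − sin φ₁ cos φ₂ cos Δλ = -0.006352
θ = atan2(y, x) = -125.5007° → 234.4993° (mod 360°)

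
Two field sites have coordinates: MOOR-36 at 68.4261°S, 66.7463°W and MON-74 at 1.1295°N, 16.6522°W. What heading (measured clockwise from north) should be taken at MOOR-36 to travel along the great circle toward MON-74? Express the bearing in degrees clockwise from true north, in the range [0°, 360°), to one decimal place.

Δλ = 50.0941°
y = sin Δλ · cos φ₂ = 0.766950
x = cos φ₁ sin φ₂ − sin φ₁ cos φ₂ cos Δλ = 0.603718
θ = atan2(y, x) = 51.7913° → 51.7913° (mod 360°)

51.8°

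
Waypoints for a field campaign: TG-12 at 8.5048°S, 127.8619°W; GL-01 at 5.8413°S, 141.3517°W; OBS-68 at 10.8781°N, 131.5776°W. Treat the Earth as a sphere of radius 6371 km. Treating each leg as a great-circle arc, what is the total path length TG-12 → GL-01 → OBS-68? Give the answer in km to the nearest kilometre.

3668 km

TG-12→GL-01: c = 0.238149 rad, d = 1517.25 km
GL-01→OBS-68: c = 0.337623 rad, d = 2151.00 km
Total = 1517.25 + 2151.00 = 3668.25 km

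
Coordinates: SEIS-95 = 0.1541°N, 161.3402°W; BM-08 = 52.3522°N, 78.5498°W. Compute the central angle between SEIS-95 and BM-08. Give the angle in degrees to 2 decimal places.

Δφ = 52.1981°,  Δλ = 82.7904°
a = sin²(Δφ/2) + cos φ₁ cos φ₂ sin²(Δλ/2) = 0.460607
c = 2·arcsin(√a) = 1.491930 rad = 85.4813°

85.48°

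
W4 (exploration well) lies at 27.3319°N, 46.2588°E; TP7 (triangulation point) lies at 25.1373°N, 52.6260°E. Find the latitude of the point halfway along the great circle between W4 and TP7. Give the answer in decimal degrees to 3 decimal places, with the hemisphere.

Bx = cos φ₂ cos Δλ = 0.899708,  By = cos φ₂ sin Δλ = 0.100397
φₘ = atan2(sin φ₁ + sin φ₂, √((cos φ₁ + Bx)² + By²)) = 26.26970°
λₘ = λ₁ + atan2(By, cos φ₁ + Bx) = 49.47248°

26.270°N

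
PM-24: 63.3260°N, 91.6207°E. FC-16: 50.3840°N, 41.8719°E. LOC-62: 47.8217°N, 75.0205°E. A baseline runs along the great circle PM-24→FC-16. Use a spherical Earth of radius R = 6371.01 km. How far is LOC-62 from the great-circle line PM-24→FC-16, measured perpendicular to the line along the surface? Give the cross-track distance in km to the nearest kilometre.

δ₁₃ = central angle PM-24→LOC-62 = 0.314188 rad  (haversine)
θ₁₃ = bearing PM-24→LOC-62 = 218.368°,  θ₁₂ = bearing PM-24→FC-16 = 267.371°
dₓₜ = R·arcsin(sin δ₁₃ · sin(θ₁₃ − θ₁₂)) = 6371.01·arcsin(0.30904·sin(-49.004°)) = -1499.866 km
|dₓₜ| = 1499.866 km

1500 km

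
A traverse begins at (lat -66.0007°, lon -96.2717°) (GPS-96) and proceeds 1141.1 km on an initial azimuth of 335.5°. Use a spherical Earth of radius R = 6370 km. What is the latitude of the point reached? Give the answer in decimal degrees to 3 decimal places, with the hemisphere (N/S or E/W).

56.407°S

δ = d/R = 1141.1/6370 = 0.179137 rad
φ₂ = arcsin(sin φ₁ cos δ + cos φ₁ sin δ cos θ)
   = arcsin(-0.91355·0.98400 + 0.40673·0.17818·0.90996) = -56.40676°
λ₂ = λ₁ + atan2(sin θ sin δ cos φ₁, cos δ − sin φ₁ sin φ₂) = -103.94624°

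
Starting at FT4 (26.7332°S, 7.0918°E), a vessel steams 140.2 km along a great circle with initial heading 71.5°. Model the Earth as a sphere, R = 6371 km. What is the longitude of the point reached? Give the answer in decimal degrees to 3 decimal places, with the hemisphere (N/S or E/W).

8.426°E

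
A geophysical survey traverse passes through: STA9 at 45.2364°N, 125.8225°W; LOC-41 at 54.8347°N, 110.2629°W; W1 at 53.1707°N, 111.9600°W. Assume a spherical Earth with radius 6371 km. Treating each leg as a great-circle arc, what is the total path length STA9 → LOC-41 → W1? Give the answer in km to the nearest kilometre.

1750 km

STA9→LOC-41: c = 0.240841 rad, d = 1534.40 km
LOC-41→W1: c = 0.033858 rad, d = 215.71 km
Total = 1534.40 + 215.71 = 1750.11 km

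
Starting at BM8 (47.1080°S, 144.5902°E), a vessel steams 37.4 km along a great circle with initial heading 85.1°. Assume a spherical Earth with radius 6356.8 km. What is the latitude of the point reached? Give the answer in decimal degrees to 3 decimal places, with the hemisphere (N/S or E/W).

47.078°S

δ = d/R = 37.4/6356.8 = 0.005883 rad
φ₂ = arcsin(sin φ₁ cos δ + cos φ₁ sin δ cos θ)
   = arcsin(-0.73264·0.99998 + 0.68062·0.00588·0.08542) = -47.07815°
λ₂ = λ₁ + atan2(sin θ sin δ cos φ₁, cos δ − sin φ₁ sin φ₂) = 145.08340°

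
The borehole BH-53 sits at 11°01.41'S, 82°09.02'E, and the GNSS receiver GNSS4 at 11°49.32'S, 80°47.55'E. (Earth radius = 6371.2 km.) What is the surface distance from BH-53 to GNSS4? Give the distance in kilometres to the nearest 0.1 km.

BH-53: φ = -11.02350°, λ = +82.15033°
GNSS4: φ = -11.82200°, λ = +80.79250°
Δφ = -0.7985°,  Δλ = -1.3578°
a = sin²(Δφ/2) + cos φ₁ cos φ₂ sin²(Δλ/2) = 0.000183
c = 2·arcsin(√a) = 0.027089 rad = 1.5521°
d = R·c = 6371.2 × 0.027089 = 172.6 km

172.6 km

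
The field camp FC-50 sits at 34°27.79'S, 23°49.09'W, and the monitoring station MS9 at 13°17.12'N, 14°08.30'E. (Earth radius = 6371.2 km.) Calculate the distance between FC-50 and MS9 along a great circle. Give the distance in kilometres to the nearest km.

6652 km

FC-50: φ = -34.46317°, λ = -23.81817°
MS9: φ = +13.28533°, λ = +14.13833°
Δφ = 47.7485°,  Δλ = 37.9565°
a = sin²(Δφ/2) + cos φ₁ cos φ₂ sin²(Δλ/2) = 0.248672
c = 2·arcsin(√a) = 1.044128 rad = 59.8241°
d = R·c = 6371.2 × 1.044128 = 6652.4 km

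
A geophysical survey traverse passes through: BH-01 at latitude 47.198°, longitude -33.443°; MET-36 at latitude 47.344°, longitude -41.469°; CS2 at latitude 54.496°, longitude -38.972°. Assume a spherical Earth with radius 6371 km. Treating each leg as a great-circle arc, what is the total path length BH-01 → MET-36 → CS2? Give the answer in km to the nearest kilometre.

BH-01→MET-36: c = 0.095041 rad, d = 605.51 km
MET-36→CS2: c = 0.127792 rad, d = 814.16 km
Total = 605.51 + 814.16 = 1419.67 km

1420 km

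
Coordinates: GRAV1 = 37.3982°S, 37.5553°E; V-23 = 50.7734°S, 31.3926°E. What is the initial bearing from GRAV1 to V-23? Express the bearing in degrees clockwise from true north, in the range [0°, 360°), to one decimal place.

196.2°

Δλ = -6.1627°
y = sin Δλ · cos φ₂ = -0.067888
x = cos φ₁ sin φ₂ − sin φ₁ cos φ₂ cos Δλ = -0.233546
θ = atan2(y, x) = -163.7917° → 196.2083° (mod 360°)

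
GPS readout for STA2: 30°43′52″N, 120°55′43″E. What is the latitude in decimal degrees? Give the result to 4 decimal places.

30° + 43′/60 + 52″/3600 = 30 + 0.71667 + 0.01444 = 30.7311°

30.7311°N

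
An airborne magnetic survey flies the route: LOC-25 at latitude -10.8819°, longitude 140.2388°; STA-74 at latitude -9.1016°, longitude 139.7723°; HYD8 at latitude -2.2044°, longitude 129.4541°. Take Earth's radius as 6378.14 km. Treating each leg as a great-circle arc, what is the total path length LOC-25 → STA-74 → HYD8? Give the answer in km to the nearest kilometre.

1581 km

LOC-25→STA-74: c = 0.032090 rad, d = 204.67 km
STA-74→HYD8: c = 0.215793 rad, d = 1376.36 km
Total = 204.67 + 1376.36 = 1581.03 km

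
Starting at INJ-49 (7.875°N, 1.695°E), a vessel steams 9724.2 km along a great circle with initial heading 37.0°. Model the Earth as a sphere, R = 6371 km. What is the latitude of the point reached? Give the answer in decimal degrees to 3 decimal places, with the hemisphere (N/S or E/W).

δ = d/R = 9724.2/6371 = 1.526322 rad
φ₂ = arcsin(sin φ₁ cos δ + cos φ₁ sin δ cos θ)
   = arcsin(0.13701·0.04446 + 0.99057·0.99901·0.79864) = 52.78893°
λ₂ = λ₁ + atan2(sin θ sin δ cos φ₁, cos δ − sin φ₁ sin φ₂) = 97.89136°

52.789°N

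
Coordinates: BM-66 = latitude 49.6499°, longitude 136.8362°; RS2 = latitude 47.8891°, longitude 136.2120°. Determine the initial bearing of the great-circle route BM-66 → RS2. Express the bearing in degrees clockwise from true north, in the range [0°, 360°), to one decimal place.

Δλ = -0.6242°
y = sin Δλ · cos φ₂ = -0.007305
x = cos φ₁ sin φ₂ − sin φ₁ cos φ₂ cos Δλ = -0.030697
θ = atan2(y, x) = -166.6136° → 193.3864° (mod 360°)

193.4°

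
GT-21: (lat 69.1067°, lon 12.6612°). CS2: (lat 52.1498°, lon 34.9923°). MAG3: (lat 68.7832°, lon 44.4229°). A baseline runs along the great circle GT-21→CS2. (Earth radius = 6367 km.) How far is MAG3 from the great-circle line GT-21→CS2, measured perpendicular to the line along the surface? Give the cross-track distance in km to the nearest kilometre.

1086 km

δ₁₃ = central angle GT-21→MAG3 = 0.197010 rad  (haversine)
θ₁₃ = bearing GT-21→MAG3 = 76.713°,  θ₁₂ = bearing GT-21→CS2 = 136.845°
dₓₜ = R·arcsin(sin δ₁₃ · sin(θ₁₃ − θ₁₂)) = 6367·arcsin(0.19574·sin(-60.132°)) = -1085.987 km
|dₓₜ| = 1085.987 km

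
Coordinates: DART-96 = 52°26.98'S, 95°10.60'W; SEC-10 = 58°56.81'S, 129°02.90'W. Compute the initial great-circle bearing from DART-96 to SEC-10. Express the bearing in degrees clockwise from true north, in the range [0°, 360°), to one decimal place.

DART-96: φ = -52.44967°, λ = -95.17667°
SEC-10: φ = -58.94683°, λ = -129.04833°
Δλ = -33.8717°
y = sin Δλ · cos φ₂ = -0.287492
x = cos φ₁ sin φ₂ − sin φ₁ cos φ₂ cos Δλ = -0.182560
θ = atan2(y, x) = -122.4159° → 237.5841° (mod 360°)

237.6°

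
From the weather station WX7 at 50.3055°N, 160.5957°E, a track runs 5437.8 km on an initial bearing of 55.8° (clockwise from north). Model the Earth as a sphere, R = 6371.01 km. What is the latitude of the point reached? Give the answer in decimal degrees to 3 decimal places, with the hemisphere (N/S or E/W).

δ = d/R = 5437.8/6371.01 = 0.853522 rad
φ₂ = arcsin(sin φ₁ cos δ + cos φ₁ sin δ cos θ)
   = arcsin(0.76946·0.65733 + 0.63869·0.75360·0.56208) = 50.92612°
λ₂ = λ₁ + atan2(sin θ sin δ cos φ₁, cos δ − sin φ₁ sin φ₂) = -117.97175°

50.926°N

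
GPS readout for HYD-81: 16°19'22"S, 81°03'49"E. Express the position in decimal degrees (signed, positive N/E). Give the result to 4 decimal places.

-16.3228°, +81.0636°

lat: 16.3228° S → -16.3228°
lon: 81.0636° E → +81.0636°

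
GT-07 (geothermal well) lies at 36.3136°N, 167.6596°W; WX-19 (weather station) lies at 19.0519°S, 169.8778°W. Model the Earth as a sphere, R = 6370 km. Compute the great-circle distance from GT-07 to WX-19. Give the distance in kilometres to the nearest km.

6160 km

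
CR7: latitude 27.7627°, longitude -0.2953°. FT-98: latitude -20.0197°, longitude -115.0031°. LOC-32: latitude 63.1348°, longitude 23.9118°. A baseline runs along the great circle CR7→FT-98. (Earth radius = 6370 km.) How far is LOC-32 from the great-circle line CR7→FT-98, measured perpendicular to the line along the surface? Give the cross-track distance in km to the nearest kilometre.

δ₁₃ = central angle CR7→LOC-32 = 0.675733 rad  (haversine)
θ₁₃ = bearing CR7→LOC-32 = 17.232°,  θ₁₂ = bearing CR7→FT-98 = 261.998°
dₓₜ = R·arcsin(sin δ₁₃ · sin(θ₁₃ − θ₁₂)) = 6370·arcsin(0.62547·sin(-244.765°)) = 3830.792 km
|dₓₜ| = 3830.792 km

3831 km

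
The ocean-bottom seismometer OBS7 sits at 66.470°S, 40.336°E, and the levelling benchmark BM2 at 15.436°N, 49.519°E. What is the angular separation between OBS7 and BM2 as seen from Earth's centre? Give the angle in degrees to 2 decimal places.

82.19°

Δφ = 81.9060°,  Δλ = 9.1830°
a = sin²(Δφ/2) + cos φ₁ cos φ₂ sin²(Δλ/2) = 0.432067
c = 2·arcsin(√a) = 1.434509 rad = 82.1913°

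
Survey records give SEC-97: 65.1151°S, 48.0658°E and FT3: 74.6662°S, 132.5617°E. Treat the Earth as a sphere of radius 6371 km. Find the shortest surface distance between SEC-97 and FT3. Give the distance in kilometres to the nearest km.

3078 km

Δφ = -9.5511°,  Δλ = 84.4959°
a = sin²(Δφ/2) + cos φ₁ cos φ₂ sin²(Δλ/2) = 0.057233
c = 2·arcsin(√a) = 0.483152 rad = 27.6826°
d = R·c = 6371 × 0.483152 = 3078.2 km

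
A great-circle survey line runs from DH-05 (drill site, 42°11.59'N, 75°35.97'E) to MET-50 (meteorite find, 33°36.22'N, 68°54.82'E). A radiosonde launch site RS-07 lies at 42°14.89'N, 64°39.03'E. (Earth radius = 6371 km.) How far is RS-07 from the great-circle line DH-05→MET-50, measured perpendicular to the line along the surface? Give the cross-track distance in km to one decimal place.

DH-05: φ = +42.19317°, λ = +75.59950°
MET-50: φ = +33.60367°, λ = +68.91367°
RS-07: φ = +42.24817°, λ = +64.65050°
δ₁₃ = central angle DH-05→RS-07 = 0.141424 rad  (haversine)
θ₁₃ = bearing DH-05→RS-07 = 274.072°,  θ₁₂ = bearing DH-05→MET-50 = 213.673°
dₓₜ = R·arcsin(sin δ₁₃ · sin(θ₁₃ − θ₁₂)) = 6371·arcsin(0.14095·sin(60.400°)) = 782.786 km
|dₓₜ| = 782.786 km

782.8 km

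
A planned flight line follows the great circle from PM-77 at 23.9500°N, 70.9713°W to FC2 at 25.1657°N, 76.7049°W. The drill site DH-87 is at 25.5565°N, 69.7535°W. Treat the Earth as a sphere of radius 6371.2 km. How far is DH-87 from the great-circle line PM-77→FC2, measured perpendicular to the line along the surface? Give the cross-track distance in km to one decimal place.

δ₁₃ = central angle PM-77→DH-87 = 0.034039 rad  (haversine)
θ₁₃ = bearing PM-77→DH-87 = 34.290°,  θ₁₂ = bearing PM-77→FC2 = 284.304°
dₓₜ = R·arcsin(sin δ₁₃ · sin(θ₁₃ − θ₁₂)) = 6371.2·arcsin(0.03403·sin(-250.014°)) = 203.806 km
|dₓₜ| = 203.806 km

203.8 km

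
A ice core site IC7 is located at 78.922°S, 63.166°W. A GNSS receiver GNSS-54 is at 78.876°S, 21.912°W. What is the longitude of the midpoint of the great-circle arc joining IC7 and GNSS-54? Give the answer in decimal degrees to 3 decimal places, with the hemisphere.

42.495°W

Bx = cos φ₂ cos Δλ = 0.145046,  By = cos φ₂ sin Δλ = 0.127220
φₘ = atan2(sin φ₁ + sin φ₂, √((cos φ₁ + Bx)² + By²)) = -79.59458°
λₘ = λ₁ + atan2(By, cos φ₁ + Bx) = -42.49488°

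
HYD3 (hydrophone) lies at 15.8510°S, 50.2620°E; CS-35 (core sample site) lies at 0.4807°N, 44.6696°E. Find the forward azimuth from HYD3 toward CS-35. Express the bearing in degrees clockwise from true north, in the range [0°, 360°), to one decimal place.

340.8°

Δλ = -5.5924°
y = sin Δλ · cos φ₂ = -0.097447
x = cos φ₁ sin φ₂ − sin φ₁ cos φ₂ cos Δλ = 0.279898
θ = atan2(y, x) = -19.1958° → 340.8042° (mod 360°)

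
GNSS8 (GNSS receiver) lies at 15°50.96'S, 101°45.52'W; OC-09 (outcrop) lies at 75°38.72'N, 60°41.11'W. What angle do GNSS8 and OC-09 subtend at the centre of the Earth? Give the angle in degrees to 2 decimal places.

94.86°

GNSS8: φ = -15.84933°, λ = -101.75867°
OC-09: φ = +75.64533°, λ = -60.68517°
Δφ = 91.4947°,  Δλ = 41.0735°
a = sin²(Δφ/2) + cos φ₁ cos φ₂ sin²(Δλ/2) = 0.542393
c = 2·arcsin(√a) = 1.655684 rad = 94.8637°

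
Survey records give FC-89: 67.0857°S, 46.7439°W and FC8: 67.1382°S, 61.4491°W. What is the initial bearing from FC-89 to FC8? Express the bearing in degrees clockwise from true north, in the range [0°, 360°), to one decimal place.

262.7°

Δλ = -14.7052°
y = sin Δλ · cos φ₂ = -0.098622
x = cos φ₁ sin φ₂ − sin φ₁ cos φ₂ cos Δλ = -0.012638
θ = atan2(y, x) = -97.3024° → 262.6976° (mod 360°)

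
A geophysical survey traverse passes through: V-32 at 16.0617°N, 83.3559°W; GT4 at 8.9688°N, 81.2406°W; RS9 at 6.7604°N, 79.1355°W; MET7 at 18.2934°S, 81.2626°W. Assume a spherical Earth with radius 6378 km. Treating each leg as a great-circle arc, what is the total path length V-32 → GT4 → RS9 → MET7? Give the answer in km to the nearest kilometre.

3959 km

V-32→GT4: c = 0.128927 rad, d = 822.30 km
GT4→RS9: c = 0.053010 rad, d = 338.10 km
RS9→MET7: c = 0.438803 rad, d = 2798.69 km
Total = 822.30 + 338.10 + 2798.69 = 3959.08 km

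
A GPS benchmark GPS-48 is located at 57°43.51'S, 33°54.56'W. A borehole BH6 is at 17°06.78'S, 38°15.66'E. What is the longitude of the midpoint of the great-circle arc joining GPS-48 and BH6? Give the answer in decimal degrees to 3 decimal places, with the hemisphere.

GPS-48: φ = -57.72517°, λ = -33.90933°
BH6: φ = -17.11300°, λ = +38.26100°
Bx = cos φ₂ cos Δλ = 0.292632,  By = cos φ₂ sin Δλ = 0.909824
φₘ = atan2(sin φ₁ + sin φ₂, √((cos φ₁ + Bx)² + By²)) = -42.83638°
λₘ = λ₁ + atan2(By, cos φ₁ + Bx) = 13.83420°

13.834°E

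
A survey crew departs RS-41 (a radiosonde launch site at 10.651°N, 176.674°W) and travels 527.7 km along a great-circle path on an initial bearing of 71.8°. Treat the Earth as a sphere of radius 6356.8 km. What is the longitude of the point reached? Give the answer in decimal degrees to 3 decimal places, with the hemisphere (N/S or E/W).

172.053°W

δ = d/R = 527.7/6356.8 = 0.083013 rad
φ₂ = arcsin(sin φ₁ cos δ + cos φ₁ sin δ cos θ)
   = arcsin(0.18483·0.99656 + 0.98277·0.08292·0.31233) = 12.10136°
λ₂ = λ₁ + atan2(sin θ sin δ cos φ₁, cos δ − sin φ₁ sin φ₂) = -172.05324°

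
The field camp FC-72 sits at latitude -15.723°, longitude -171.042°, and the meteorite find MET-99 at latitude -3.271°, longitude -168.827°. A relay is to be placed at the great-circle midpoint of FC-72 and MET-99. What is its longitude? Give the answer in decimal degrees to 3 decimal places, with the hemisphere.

Bx = cos φ₂ cos Δλ = 0.997625,  By = cos φ₂ sin Δλ = 0.038586
φₘ = atan2(sin φ₁ + sin φ₂, √((cos φ₁ + Bx)² + By²)) = -9.49874°
λₘ = λ₁ + atan2(By, cos φ₁ + Bx) = -169.91429°

169.914°W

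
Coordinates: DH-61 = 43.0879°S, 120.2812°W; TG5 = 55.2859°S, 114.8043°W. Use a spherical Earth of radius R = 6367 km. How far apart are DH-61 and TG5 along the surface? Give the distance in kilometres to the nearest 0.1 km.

1411.6 km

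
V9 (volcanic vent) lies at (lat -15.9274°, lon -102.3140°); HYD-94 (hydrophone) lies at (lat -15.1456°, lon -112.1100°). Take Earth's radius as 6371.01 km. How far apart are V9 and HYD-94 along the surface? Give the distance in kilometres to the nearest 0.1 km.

1053.0 km

Δφ = 0.7818°,  Δλ = -9.7960°
a = sin²(Δφ/2) + cos φ₁ cos φ₂ sin²(Δλ/2) = 0.006813
c = 2·arcsin(√a) = 0.165273 rad = 9.4695°
d = R·c = 6371.01 × 0.165273 = 1053.0 km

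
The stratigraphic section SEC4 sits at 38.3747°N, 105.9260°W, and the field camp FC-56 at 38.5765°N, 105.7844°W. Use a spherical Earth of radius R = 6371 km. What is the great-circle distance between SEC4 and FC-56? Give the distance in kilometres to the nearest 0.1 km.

Δφ = 0.2018°,  Δλ = 0.1416°
a = sin²(Δφ/2) + cos φ₁ cos φ₂ sin²(Δλ/2) = 0.000004
c = 2·arcsin(√a) = 0.004019 rad = 0.2302°
d = R·c = 6371 × 0.004019 = 25.6 km

25.6 km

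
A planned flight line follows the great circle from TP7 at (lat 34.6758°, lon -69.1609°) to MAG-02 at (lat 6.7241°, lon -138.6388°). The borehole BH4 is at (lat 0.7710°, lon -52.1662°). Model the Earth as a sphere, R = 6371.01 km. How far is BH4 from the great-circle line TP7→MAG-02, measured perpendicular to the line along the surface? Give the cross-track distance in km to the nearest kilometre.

3799 km

δ₁₃ = central angle TP7→BH4 = 0.653342 rad  (haversine)
θ₁₃ = bearing TP7→BH4 = 151.262°,  θ₁₂ = bearing TP7→MAG-02 = 263.755°
dₓₜ = R·arcsin(sin δ₁₃ · sin(θ₁₃ − θ₁₂)) = 6371.01·arcsin(0.60784·sin(-112.493°)) = -3799.174 km
|dₓₜ| = 3799.174 km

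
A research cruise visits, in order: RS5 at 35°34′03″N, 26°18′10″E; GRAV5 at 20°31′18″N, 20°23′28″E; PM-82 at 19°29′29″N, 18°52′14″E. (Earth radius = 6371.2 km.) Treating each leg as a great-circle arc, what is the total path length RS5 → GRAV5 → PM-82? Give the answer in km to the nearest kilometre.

1966 km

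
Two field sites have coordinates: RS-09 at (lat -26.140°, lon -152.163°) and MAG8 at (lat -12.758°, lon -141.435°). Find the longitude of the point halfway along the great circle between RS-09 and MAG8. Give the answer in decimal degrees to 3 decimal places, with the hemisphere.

Bx = cos φ₂ cos Δλ = 0.958265,  By = cos φ₂ sin Δλ = 0.181551
φₘ = atan2(sin φ₁ + sin φ₂, √((cos φ₁ + Bx)² + By²)) = -19.52795°
λₘ = λ₁ + atan2(By, cos φ₁ + Bx) = -146.57614°

146.576°W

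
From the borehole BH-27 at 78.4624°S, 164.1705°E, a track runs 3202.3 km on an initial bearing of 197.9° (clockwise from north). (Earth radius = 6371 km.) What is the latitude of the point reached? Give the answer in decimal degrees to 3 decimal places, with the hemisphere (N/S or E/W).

71.860°S

δ = d/R = 3202.3/6371 = 0.502637 rad
φ₂ = arcsin(sin φ₁ cos δ + cos φ₁ sin δ cos θ)
   = arcsin(-0.97979·0.87632 + 0.20001·0.48174·-0.95159) = -71.85971°
λ₂ = λ₁ + atan2(sin θ sin δ cos φ₁, cos δ − sin φ₁ sin φ₂) = 12.56679°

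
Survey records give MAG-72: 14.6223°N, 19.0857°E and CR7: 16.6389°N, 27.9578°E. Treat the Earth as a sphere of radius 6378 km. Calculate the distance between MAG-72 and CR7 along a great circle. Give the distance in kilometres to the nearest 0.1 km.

977.1 km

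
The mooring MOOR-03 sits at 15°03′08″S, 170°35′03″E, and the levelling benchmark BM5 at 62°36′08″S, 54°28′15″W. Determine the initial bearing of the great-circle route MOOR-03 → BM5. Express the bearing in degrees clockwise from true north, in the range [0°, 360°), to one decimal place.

160.9°

MOOR-03: φ = -15.05222°, λ = +170.58417°
BM5: φ = -62.60222°, λ = -54.47083°
Δλ = 134.9450°
y = sin Δλ · cos φ₂ = 0.325698
x = cos φ₁ sin φ₂ − sin φ₁ cos φ₂ cos Δλ = -0.941793
θ = atan2(y, x) = 160.9232° → 160.9232° (mod 360°)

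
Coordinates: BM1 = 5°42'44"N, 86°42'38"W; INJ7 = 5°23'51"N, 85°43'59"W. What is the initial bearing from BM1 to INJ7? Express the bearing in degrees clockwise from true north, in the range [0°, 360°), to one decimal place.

107.9°

BM1: φ = +5.71222°, λ = -86.71056°
INJ7: φ = +5.39750°, λ = -85.73306°
Δλ = 0.9775°
y = sin Δλ · cos φ₂ = 0.016984
x = cos φ₁ sin φ₂ − sin φ₁ cos φ₂ cos Δλ = -0.005478
θ = atan2(y, x) = 107.8779° → 107.8779° (mod 360°)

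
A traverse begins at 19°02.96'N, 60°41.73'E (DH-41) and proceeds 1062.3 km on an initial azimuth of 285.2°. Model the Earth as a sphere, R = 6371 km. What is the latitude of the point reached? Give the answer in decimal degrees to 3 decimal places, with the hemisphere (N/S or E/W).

21.284°N

DH-41: φ = +19.04933°, λ = +60.69550°
δ = d/R = 1062.3/6371 = 0.166740 rad
φ₂ = arcsin(sin φ₁ cos δ + cos φ₁ sin δ cos θ)
   = arcsin(0.32638·0.98613 + 0.94524·0.16597·0.26219) = 21.28380°
λ₂ = λ₁ + atan2(sin θ sin δ cos φ₁, cos δ − sin φ₁ sin φ₂) = 50.79801°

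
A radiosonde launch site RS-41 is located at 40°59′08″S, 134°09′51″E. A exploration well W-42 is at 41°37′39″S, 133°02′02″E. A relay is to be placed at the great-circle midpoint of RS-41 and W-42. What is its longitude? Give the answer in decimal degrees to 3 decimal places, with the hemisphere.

133.602°E

RS-41: φ = -40.98556°, λ = +134.16417°
W-42: φ = -41.62750°, λ = +133.03389°
Bx = cos φ₂ cos Δλ = 0.747334,  By = cos φ₂ sin Δλ = -0.014745
φₘ = atan2(sin φ₁ + sin φ₂, √((cos φ₁ + Bx)² + By²)) = -41.30791°
λₘ = λ₁ + atan2(By, cos φ₁ + Bx) = 133.60181°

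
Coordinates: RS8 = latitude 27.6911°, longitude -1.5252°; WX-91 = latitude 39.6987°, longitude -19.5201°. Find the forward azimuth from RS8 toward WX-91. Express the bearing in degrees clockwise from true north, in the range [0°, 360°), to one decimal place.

313.5°

Δλ = -17.9949°
y = sin Δλ · cos φ₂ = -0.237697
x = cos φ₁ sin φ₂ − sin φ₁ cos φ₂ cos Δλ = 0.225531
θ = atan2(y, x) = -46.5044° → 313.4956° (mod 360°)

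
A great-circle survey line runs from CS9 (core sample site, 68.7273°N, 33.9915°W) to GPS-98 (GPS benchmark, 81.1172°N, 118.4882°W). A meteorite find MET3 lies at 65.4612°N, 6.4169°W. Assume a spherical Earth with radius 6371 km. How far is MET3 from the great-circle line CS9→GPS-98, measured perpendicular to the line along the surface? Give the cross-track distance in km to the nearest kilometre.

δ₁₃ = central angle CS9→MET3 = 0.193901 rad  (haversine)
θ₁₃ = bearing CS9→MET3 = 93.872°,  θ₁₂ = bearing CS9→GPS-98 = 335.965°
dₓₜ = R·arcsin(sin δ₁₃ · sin(θ₁₃ − θ₁₂)) = 6371·arcsin(0.19269·sin(-242.093°)) = 1090.166 km
|dₓₜ| = 1090.166 km

1090 km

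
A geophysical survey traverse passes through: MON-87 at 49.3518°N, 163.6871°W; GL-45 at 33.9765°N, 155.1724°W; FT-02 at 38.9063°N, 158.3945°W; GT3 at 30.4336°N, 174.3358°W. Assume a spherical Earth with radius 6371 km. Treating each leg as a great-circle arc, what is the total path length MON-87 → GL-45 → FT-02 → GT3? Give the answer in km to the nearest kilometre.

4198 km

MON-87→GL-45: c = 0.289959 rad, d = 1847.33 km
GL-45→FT-02: c = 0.097192 rad, d = 619.21 km
FT-02→GT3: c = 0.271821 rad, d = 1731.77 km
Total = 1847.33 + 619.21 + 1731.77 = 4198.30 km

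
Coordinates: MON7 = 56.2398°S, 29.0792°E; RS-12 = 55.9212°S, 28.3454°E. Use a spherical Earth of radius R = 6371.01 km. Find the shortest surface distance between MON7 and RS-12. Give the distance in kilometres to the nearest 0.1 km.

57.7 km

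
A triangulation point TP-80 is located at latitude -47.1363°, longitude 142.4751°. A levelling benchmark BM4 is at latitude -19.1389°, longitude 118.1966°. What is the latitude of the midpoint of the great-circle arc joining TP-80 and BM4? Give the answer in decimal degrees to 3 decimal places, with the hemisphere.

33.717°S

Bx = cos φ₂ cos Δλ = 0.861173,  By = cos φ₂ sin Δλ = -0.388445
φₘ = atan2(sin φ₁ + sin φ₂, √((cos φ₁ + Bx)² + By²)) = -33.71716°
λₘ = λ₁ + atan2(By, cos φ₁ + Bx) = 128.33087°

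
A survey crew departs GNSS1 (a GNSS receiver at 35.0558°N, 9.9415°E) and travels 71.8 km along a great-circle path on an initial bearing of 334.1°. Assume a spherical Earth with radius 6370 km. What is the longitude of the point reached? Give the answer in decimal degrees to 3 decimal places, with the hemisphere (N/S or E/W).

9.594°E

δ = d/R = 71.8/6370 = 0.011272 rad
φ₂ = arcsin(sin φ₁ cos δ + cos φ₁ sin δ cos θ)
   = arcsin(0.57437·0.99994 + 0.81859·0.01127·0.89956) = 35.63625°
λ₂ = λ₁ + atan2(sin θ sin δ cos φ₁, cos δ − sin φ₁ sin φ₂) = 9.59441°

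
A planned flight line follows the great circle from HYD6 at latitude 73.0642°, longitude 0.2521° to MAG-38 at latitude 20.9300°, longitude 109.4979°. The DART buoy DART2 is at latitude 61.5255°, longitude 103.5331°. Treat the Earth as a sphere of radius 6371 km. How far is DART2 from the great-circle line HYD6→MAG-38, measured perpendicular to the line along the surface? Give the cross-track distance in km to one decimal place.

880.0 km

δ₁₃ = central angle HYD6→DART2 = 0.628343 rad  (haversine)
θ₁₃ = bearing HYD6→DART2 = 52.130°,  θ₁₂ = bearing HYD6→MAG-38 = 65.677°
dₓₜ = R·arcsin(sin δ₁₃ · sin(θ₁₃ − θ₁₂)) = 6371·arcsin(0.58781·sin(-13.547°)) = -880.024 km
|dₓₜ| = 880.024 km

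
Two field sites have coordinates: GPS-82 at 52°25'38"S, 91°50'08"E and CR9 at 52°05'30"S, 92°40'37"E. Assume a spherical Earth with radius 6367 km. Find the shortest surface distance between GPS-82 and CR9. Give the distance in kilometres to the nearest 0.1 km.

68.3 km

GPS-82: φ = -52.42722°, λ = +91.83556°
CR9: φ = -52.09167°, λ = +92.67694°
Δφ = 0.3356°,  Δλ = 0.8414°
a = sin²(Δφ/2) + cos φ₁ cos φ₂ sin²(Δλ/2) = 0.000029
c = 2·arcsin(√a) = 0.010728 rad = 0.6147°
d = R·c = 6367 × 0.010728 = 68.3 km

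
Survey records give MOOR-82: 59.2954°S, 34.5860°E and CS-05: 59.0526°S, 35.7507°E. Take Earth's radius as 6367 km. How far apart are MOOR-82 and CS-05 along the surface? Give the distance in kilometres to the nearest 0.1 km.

Δφ = 0.2428°,  Δλ = 1.1647°
a = sin²(Δφ/2) + cos φ₁ cos φ₂ sin²(Δλ/2) = 0.000032
c = 2·arcsin(√a) = 0.011245 rad = 0.6443°
d = R·c = 6367 × 0.011245 = 71.6 km

71.6 km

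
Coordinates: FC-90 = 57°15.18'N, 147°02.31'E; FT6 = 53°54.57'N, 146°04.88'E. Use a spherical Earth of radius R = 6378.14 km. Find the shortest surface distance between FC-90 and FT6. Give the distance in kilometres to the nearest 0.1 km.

377.0 km

FC-90: φ = +57.25300°, λ = +147.03850°
FT6: φ = +53.90950°, λ = +146.08133°
Δφ = -3.3435°,  Δλ = -0.9572°
a = sin²(Δφ/2) + cos φ₁ cos φ₂ sin²(Δλ/2) = 0.000873
c = 2·arcsin(√a) = 0.059113 rad = 3.3869°
d = R·c = 6378.14 × 0.059113 = 377.0 km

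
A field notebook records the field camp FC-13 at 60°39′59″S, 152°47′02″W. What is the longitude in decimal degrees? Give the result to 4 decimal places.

152.7839°W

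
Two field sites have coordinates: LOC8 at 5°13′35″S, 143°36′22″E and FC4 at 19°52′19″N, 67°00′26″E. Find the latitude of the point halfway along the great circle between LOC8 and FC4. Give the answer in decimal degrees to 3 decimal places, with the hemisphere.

9.297°N

LOC8: φ = -5.22639°, λ = +143.60611°
FC4: φ = +19.87194°, λ = +67.00722°
Bx = cos φ₂ cos Δλ = 0.217966,  By = cos φ₂ sin Δλ = -0.914847
φₘ = atan2(sin φ₁ + sin φ₂, √((cos φ₁ + Bx)² + By²)) = 9.29724°
λₘ = λ₁ + atan2(By, cos φ₁ + Bx) = 106.60078°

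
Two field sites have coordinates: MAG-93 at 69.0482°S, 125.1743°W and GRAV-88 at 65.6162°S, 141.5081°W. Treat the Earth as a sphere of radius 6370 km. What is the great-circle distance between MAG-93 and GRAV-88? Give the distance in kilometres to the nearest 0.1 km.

793.7 km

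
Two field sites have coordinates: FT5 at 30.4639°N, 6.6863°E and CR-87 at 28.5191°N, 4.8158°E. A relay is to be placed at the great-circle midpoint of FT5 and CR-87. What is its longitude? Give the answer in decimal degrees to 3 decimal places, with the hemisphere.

5.742°E

Bx = cos φ₂ cos Δλ = 0.878190,  By = cos φ₂ sin Δλ = -0.028680
φₘ = atan2(sin φ₁ + sin φ₂, √((cos φ₁ + Bx)² + By²)) = 29.49477°
λₘ = λ₁ + atan2(By, cos φ₁ + Bx) = 5.74207°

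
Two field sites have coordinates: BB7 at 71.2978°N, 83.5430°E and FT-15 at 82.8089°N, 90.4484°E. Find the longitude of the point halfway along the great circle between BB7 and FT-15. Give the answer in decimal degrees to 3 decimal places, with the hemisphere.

Bx = cos φ₂ cos Δλ = 0.124271,  By = cos φ₂ sin Δλ = 0.015050
φₘ = atan2(sin φ₁ + sin φ₂, √((cos φ₁ + Bx)² + By²)) = 77.07169°
λₘ = λ₁ + atan2(By, cos φ₁ + Bx) = 85.48041°

85.480°E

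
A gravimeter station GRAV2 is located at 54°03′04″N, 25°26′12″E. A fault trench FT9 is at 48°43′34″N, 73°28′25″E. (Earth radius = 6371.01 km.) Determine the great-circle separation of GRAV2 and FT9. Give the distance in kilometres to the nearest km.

3319 km

GRAV2: φ = +54.05111°, λ = +25.43667°
FT9: φ = +48.72611°, λ = +73.47361°
Δφ = -5.3250°,  Δλ = 48.0369°
a = sin²(Δφ/2) + cos φ₁ cos φ₂ sin²(Δλ/2) = 0.066317
c = 2·arcsin(√a) = 0.520912 rad = 29.8461°
d = R·c = 6371.01 × 0.520912 = 3318.7 km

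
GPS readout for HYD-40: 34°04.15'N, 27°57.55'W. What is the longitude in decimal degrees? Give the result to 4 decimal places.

27° + 57.55′/60 = 27 + 0.95917 = 27.9592°

27.9592°W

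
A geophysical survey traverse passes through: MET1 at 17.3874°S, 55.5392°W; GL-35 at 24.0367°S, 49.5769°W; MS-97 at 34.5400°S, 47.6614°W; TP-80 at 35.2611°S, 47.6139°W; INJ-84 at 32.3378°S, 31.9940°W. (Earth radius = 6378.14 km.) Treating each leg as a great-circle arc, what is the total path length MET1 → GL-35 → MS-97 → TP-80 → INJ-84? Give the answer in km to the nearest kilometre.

3709 km

MET1→GL-35: c = 0.151414 rad, d = 965.74 km
GL-35→MS-97: c = 0.185609 rad, d = 1183.84 km
MS-97→TP-80: c = 0.012604 rad, d = 80.39 km
TP-80→INJ-84: c = 0.231949 rad, d = 1479.40 km
Total = 965.74 + 1183.84 + 80.39 + 1479.40 = 3709.37 km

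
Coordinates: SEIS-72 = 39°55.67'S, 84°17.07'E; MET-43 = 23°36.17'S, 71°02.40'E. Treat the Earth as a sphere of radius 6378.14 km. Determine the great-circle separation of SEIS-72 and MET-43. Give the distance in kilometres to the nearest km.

2202 km

SEIS-72: φ = -39.92783°, λ = +84.28450°
MET-43: φ = -23.60283°, λ = +71.04000°
Δφ = 16.3250°,  Δλ = -13.2445°
a = sin²(Δφ/2) + cos φ₁ cos φ₂ sin²(Δλ/2) = 0.029504
c = 2·arcsin(√a) = 0.345247 rad = 19.7812°
d = R·c = 6378.14 × 0.345247 = 2202.0 km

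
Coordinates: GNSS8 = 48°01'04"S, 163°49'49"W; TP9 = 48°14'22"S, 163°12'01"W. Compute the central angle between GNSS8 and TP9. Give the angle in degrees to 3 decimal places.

0.475°

GNSS8: φ = -48.01778°, λ = -163.83028°
TP9: φ = -48.23944°, λ = -163.20028°
Δφ = -0.2217°,  Δλ = 0.6300°
a = sin²(Δφ/2) + cos φ₁ cos φ₂ sin²(Δλ/2) = 0.000017
c = 2·arcsin(√a) = 0.008296 rad = 0.4753°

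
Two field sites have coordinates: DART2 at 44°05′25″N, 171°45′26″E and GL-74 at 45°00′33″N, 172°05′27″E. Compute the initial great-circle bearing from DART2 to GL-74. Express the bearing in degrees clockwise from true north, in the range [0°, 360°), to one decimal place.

14.4°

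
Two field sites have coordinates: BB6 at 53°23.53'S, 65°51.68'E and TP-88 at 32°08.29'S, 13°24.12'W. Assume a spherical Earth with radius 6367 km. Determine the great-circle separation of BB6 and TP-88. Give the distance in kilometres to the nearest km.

BB6: φ = -53.39217°, λ = +65.86133°
TP-88: φ = -32.13817°, λ = -13.40200°
Δφ = 21.2540°,  Δλ = -79.2633°
a = sin²(Δφ/2) + cos φ₁ cos φ₂ sin²(Δλ/2) = 0.239452
c = 2·arcsin(√a) = 1.022661 rad = 58.5941°
d = R·c = 6367 × 1.022661 = 6511.3 km

6511 km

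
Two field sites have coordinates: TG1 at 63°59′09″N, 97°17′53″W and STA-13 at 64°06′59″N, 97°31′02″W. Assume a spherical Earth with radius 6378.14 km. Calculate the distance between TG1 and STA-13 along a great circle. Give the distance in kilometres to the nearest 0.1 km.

TG1: φ = +63.98583°, λ = -97.29806°
STA-13: φ = +64.11639°, λ = -97.51722°
Δφ = 0.1306°,  Δλ = -0.2192°
a = sin²(Δφ/2) + cos φ₁ cos φ₂ sin²(Δλ/2) = 0.000002
c = 2·arcsin(√a) = 0.002827 rad = 0.1620°
d = R·c = 6378.14 × 0.002827 = 18.0 km

18.0 km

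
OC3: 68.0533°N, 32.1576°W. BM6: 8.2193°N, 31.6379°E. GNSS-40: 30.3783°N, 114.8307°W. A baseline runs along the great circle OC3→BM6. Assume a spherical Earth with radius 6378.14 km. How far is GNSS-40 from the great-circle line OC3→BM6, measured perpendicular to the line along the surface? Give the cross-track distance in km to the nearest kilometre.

δ₁₃ = central angle OC3→GNSS-40 = 1.035403 rad  (haversine)
θ₁₃ = bearing OC3→GNSS-40 = 275.803°,  θ₁₂ = bearing OC3→BM6 = 111.620°
dₓₜ = R·arcsin(sin δ₁₃ · sin(θ₁₃ − θ₁₂)) = 6378.14·arcsin(0.86007·sin(164.183°)) = 1509.220 km
|dₓₜ| = 1509.220 km

1509 km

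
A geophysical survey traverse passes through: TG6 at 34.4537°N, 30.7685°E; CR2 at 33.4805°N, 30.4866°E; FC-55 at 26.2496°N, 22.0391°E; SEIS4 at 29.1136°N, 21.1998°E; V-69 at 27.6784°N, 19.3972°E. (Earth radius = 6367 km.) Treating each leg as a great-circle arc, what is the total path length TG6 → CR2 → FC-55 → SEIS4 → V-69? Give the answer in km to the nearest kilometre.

1821 km

TG6→CR2: c = 0.017469 rad, d = 111.22 km
CR2→FC-55: c = 0.179511 rad, d = 1142.94 km
FC-55→SEIS4: c = 0.051641 rad, d = 328.80 km
SEIS4→V-69: c = 0.037327 rad, d = 237.66 km
Total = 111.22 + 1142.94 + 328.80 + 237.66 = 1820.63 km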